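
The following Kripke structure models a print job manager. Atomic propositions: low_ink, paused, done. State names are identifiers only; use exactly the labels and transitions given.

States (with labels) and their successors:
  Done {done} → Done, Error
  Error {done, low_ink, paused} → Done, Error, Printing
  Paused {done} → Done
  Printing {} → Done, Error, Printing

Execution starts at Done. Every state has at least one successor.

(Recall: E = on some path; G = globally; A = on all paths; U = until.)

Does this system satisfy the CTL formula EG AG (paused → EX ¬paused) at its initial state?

States satisfying AG (paused → EX ¬paused): {Done, Error, Paused, Printing}.
States satisfying EG AG (paused → EX ¬paused): {Done, Error, Paused, Printing}.
Done ∈ Sat(EG AG (paused → EX ¬paused)).

Yes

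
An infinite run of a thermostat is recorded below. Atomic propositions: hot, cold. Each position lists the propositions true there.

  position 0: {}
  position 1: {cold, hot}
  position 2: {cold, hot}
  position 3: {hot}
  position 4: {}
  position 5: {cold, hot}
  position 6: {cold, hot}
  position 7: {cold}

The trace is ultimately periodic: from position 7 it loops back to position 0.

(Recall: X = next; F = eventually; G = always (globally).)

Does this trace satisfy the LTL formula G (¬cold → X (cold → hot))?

¬cold → X (cold → hot) holds at every position 0..7, and those are all positions ever visited, so G (¬cold → X (cold → hot)) holds.
Positions where ¬cold holds: 0, 3, 4.
Check X (cold → hot) at each: 0→ok, 3→ok, 4→ok.

Holds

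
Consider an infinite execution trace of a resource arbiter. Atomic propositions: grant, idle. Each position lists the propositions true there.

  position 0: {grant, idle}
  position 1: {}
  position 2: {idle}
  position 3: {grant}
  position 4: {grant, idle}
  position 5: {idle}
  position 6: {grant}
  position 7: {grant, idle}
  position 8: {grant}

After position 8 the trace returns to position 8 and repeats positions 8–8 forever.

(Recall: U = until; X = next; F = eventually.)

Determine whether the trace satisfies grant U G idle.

Walking from position 0: at position 1, G idle has not yet held and grant fails, so grant U G idle is false.

No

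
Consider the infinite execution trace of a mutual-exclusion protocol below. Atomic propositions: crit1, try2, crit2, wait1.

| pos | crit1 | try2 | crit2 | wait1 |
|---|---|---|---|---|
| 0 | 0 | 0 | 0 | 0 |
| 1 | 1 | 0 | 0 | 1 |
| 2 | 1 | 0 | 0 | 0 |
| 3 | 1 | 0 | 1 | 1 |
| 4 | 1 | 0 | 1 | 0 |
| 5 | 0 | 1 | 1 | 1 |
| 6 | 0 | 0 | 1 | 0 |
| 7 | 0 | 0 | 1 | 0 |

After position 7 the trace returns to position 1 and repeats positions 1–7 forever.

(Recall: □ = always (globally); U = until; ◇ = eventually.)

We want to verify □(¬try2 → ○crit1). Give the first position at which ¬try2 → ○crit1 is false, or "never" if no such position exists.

4

Check ¬try2 → ○crit1 at each position in order: 0 ✓, 1 ✓, 2 ✓, 3 ✓.
At position 4 the labels are {crit1, crit2} and the next position 5 has {crit2, try2, wait1}, so ¬try2 → ○crit1 is false there. This is the first violation.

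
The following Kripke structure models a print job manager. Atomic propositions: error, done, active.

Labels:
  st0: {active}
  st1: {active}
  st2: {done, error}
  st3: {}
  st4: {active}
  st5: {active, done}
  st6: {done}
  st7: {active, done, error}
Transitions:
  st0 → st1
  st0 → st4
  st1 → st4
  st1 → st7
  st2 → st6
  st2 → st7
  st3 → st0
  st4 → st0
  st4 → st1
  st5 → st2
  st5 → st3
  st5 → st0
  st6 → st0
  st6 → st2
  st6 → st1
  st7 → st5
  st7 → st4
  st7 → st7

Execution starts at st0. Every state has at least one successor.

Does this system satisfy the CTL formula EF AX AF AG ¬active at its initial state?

States satisfying AX AF AG ¬active: ∅.
States satisfying EF AX AF AG ¬active: ∅.
No suitable path/successor from st0 witnesses the formula.
st0 ∉ Sat(EF AX AF AG ¬active).

Does not hold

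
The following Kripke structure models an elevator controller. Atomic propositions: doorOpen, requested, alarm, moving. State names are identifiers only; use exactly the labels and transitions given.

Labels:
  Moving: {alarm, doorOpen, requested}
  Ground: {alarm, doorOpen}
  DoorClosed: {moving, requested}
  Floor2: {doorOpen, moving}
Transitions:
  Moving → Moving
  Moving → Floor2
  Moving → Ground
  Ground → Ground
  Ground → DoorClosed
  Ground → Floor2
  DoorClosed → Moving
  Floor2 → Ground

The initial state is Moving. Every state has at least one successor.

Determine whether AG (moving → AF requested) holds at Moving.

Violated

States satisfying moving → AF requested: {Moving, Ground, DoorClosed}.
States satisfying AG (moving → AF requested): ∅.
Floor2 is reachable from Moving and violates moving → AF requested, so AG fails at Moving.
Moving ∉ Sat(AG (moving → AF requested)).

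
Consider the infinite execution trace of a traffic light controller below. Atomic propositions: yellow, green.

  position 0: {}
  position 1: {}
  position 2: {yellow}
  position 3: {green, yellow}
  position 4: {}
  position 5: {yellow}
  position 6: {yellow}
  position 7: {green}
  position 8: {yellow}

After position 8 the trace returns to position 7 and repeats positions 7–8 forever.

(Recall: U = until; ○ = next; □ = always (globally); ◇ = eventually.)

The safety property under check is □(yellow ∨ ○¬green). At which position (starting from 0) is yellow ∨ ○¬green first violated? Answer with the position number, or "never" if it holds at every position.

never

yellow ∨ ○¬green holds at every position 0..8, and those are all the positions the trace ever visits, so the invariant □(yellow ∨ ○¬green) is never violated.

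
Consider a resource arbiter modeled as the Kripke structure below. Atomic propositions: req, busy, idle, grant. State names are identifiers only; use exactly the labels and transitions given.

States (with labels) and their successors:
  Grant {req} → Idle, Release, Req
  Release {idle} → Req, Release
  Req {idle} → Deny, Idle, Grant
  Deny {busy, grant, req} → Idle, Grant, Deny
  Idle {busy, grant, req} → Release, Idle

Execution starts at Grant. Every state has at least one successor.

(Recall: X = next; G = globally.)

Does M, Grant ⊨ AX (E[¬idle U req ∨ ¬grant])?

Yes

States satisfying E[¬idle U req ∨ ¬grant]: {Grant, Release, Req, Deny, Idle}.
States satisfying AX (E[¬idle U req ∨ ¬grant]): {Grant, Release, Req, Deny, Idle}.
Grant ∈ Sat(AX (E[¬idle U req ∨ ¬grant])).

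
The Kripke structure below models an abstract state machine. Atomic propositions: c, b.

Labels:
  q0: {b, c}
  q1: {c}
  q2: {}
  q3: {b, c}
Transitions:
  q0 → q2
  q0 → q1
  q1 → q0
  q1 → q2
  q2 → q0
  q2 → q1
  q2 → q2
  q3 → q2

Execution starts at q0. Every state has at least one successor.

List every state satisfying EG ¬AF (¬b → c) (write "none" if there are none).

{q2}

States satisfying ¬AF (¬b → c): {q2}.
States satisfying EG ¬AF (¬b → c): {q2}.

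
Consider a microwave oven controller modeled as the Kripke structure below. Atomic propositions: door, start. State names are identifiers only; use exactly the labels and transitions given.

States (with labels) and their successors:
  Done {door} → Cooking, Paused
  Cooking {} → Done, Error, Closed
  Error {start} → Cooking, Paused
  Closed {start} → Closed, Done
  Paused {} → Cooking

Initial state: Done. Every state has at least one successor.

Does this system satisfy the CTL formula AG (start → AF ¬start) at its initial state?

Violated

States satisfying start → AF ¬start: {Done, Cooking, Error, Paused}.
States satisfying AG (start → AF ¬start): ∅.
Closed is reachable from Done and violates start → AF ¬start, so AG fails at Done.
Done ∉ Sat(AG (start → AF ¬start)).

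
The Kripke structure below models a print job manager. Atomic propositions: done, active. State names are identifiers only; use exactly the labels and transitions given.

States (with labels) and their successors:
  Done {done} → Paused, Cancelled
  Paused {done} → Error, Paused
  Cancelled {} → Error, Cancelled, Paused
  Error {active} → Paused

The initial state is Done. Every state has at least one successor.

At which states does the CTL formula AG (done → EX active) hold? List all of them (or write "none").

States satisfying done → EX active: {Paused, Cancelled, Error}.
States satisfying AG (done → EX active): {Paused, Cancelled, Error}.

{Paused, Cancelled, Error}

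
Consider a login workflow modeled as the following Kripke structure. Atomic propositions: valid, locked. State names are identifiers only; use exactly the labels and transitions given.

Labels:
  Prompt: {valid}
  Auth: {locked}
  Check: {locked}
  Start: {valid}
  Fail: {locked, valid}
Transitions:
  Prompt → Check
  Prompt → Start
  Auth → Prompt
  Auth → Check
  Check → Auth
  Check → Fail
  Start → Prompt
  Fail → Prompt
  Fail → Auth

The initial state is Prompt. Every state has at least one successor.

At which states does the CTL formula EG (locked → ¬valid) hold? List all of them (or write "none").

States satisfying locked → ¬valid: {Prompt, Auth, Check, Start}.
States satisfying EG (locked → ¬valid): {Prompt, Auth, Check, Start}.

{Prompt, Auth, Check, Start}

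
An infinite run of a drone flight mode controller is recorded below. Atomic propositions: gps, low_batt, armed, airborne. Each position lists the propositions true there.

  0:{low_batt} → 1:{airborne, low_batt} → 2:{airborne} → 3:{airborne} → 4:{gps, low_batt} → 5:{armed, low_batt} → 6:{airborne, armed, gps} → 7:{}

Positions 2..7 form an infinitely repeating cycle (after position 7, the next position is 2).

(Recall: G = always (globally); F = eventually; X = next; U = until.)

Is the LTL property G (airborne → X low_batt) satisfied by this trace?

airborne → X low_batt must hold at every position from 0 onward. It fails at position 1, so G (airborne → X low_batt) is false.
Positions where airborne holds: 1, 2, 3, 6.
Check X low_batt at each: 1→fails, 2→fails, 3→ok, 6→fails.

Does not hold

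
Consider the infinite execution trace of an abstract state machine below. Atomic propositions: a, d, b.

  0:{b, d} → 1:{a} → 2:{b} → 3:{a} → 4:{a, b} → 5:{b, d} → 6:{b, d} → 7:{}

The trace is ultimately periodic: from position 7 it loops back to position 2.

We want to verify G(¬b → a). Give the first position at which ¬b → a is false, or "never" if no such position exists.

7

Check ¬b → a at each position in order: 0 ✓, 1 ✓, 2 ✓, 3 ✓, 4 ✓, 5 ✓, 6 ✓.
At position 7 the labels are {}, so ¬b → a is false there. This is the first violation.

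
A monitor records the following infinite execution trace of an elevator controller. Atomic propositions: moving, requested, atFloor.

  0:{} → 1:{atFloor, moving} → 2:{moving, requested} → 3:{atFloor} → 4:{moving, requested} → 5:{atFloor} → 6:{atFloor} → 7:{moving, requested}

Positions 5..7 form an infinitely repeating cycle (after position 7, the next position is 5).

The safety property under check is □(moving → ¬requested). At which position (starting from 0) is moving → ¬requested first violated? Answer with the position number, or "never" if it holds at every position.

Check moving → ¬requested at each position in order: 0 ✓, 1 ✓.
At position 2 the labels are {moving, requested}, so moving → ¬requested is false there. This is the first violation.

2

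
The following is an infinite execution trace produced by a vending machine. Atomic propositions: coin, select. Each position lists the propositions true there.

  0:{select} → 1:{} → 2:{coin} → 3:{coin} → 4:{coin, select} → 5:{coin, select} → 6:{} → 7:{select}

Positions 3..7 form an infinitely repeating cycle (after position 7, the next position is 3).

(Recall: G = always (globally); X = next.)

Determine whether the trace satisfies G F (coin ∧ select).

Satisfied

F (coin ∧ select) holds at every position 0..7, and those are all positions ever visited, so G F (coin ∧ select) holds.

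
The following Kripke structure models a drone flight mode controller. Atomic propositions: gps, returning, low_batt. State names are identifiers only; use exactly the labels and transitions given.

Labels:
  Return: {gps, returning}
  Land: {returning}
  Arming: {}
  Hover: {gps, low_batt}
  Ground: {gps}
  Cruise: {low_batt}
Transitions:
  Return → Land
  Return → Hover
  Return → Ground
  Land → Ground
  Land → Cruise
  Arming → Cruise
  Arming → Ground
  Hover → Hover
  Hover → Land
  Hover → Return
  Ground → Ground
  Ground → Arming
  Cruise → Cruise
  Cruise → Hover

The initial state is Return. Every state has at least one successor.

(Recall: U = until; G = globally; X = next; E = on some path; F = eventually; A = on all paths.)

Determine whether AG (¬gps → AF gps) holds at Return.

States satisfying ¬gps → AF gps: {Return, Hover, Ground}.
States satisfying AG (¬gps → AF gps): ∅.
Arming is reachable from Return and violates ¬gps → AF gps, so AG fails at Return.
Return ∉ Sat(AG (¬gps → AF gps)).

No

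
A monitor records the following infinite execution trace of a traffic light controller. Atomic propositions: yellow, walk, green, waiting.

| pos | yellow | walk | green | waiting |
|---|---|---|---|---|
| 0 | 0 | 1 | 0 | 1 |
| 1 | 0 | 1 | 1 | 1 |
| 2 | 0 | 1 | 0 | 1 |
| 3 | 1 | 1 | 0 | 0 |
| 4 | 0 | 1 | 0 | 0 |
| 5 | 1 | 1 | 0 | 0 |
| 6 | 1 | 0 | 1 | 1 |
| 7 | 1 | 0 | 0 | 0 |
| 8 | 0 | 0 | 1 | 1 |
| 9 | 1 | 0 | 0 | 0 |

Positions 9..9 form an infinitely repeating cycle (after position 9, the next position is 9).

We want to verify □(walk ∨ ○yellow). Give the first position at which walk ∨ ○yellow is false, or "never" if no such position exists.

7

Check walk ∨ ○yellow at each position in order: 0 ✓, 1 ✓, 2 ✓, 3 ✓, 4 ✓, 5 ✓, 6 ✓.
At position 7 the labels are {yellow} and the next position 8 has {green, waiting}, so walk ∨ ○yellow is false there. This is the first violation.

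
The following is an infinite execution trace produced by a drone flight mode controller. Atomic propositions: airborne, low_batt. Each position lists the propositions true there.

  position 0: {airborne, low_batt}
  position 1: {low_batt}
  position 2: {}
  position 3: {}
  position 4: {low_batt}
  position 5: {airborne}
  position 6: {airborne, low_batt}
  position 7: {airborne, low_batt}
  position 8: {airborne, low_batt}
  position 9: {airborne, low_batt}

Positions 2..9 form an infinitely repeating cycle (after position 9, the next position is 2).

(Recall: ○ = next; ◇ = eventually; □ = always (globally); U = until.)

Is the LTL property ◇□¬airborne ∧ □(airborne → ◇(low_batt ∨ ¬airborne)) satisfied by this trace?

□¬airborne is false at every position 0..9, so it never becomes true and ◇□¬airborne fails.
airborne → ◇(low_batt ∨ ¬airborne) holds at every position 0..9, and those are all positions ever visited, so □(airborne → ◇(low_batt ∨ ¬airborne)) holds.
Positions where airborne holds: 0, 5, 6, 7, 8, 9.
Check ◇(low_batt ∨ ¬airborne) at each: 0→ok, 5→ok, 6→ok, 7→ok, 8→ok, 9→ok.
At position 0: ◇□¬airborne is false; □(airborne → ◇(low_batt ∨ ¬airborne)) is true; so ◇□¬airborne ∧ □(airborne → ◇(low_batt ∨ ¬airborne)) is false.

Does not hold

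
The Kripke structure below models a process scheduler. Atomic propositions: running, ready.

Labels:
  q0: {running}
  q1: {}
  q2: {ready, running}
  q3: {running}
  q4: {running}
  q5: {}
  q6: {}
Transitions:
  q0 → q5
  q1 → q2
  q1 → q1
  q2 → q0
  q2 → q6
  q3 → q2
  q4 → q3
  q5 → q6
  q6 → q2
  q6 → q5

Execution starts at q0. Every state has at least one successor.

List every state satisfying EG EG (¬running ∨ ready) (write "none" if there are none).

States satisfying EG (¬running ∨ ready): {q1, q2, q5, q6}.
States satisfying EG EG (¬running ∨ ready): {q1, q2, q5, q6}.

{q1, q2, q5, q6}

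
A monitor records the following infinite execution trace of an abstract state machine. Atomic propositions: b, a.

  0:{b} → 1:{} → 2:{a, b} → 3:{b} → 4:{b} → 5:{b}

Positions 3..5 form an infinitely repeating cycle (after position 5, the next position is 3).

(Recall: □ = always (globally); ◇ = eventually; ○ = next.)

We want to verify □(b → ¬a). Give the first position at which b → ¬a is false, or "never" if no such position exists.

Check b → ¬a at each position in order: 0 ✓, 1 ✓.
At position 2 the labels are {a, b}, so b → ¬a is false there. This is the first violation.

2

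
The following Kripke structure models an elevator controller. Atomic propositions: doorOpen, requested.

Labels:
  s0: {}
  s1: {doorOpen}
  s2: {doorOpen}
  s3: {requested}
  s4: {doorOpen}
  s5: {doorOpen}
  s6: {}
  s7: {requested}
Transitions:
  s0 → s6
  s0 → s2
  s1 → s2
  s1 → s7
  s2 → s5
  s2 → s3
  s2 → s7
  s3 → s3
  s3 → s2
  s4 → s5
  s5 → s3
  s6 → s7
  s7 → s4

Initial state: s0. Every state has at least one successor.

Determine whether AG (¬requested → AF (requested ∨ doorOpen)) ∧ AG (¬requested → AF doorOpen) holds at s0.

States satisfying ¬requested → AF (requested ∨ doorOpen): {s0, s1, s2, s3, s4, s5, s6, s7}.
States satisfying AG (¬requested → AF (requested ∨ doorOpen)): {s0, s1, s2, s3, s4, s5, s6, s7}.
States satisfying ¬requested → AF doorOpen: {s0, s1, s2, s3, s4, s5, s6, s7}.
States satisfying AG (¬requested → AF doorOpen): {s0, s1, s2, s3, s4, s5, s6, s7}.
States satisfying AG (¬requested → AF (requested ∨ doorOpen)) ∧ AG (¬requested → AF doorOpen): {s0, s1, s2, s3, s4, s5, s6, s7}.
s0 ∈ Sat(AG (¬requested → AF (requested ∨ doorOpen)) ∧ AG (¬requested → AF doorOpen)).

Holds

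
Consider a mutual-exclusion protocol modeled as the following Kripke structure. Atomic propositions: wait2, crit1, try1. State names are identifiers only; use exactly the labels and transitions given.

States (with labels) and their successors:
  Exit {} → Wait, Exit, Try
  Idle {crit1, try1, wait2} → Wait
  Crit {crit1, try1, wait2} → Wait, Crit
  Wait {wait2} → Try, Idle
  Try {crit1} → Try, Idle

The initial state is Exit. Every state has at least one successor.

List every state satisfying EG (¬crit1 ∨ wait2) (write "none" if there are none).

States satisfying ¬crit1 ∨ wait2: {Exit, Idle, Crit, Wait}.
States satisfying EG (¬crit1 ∨ wait2): {Exit, Idle, Crit, Wait}.

{Exit, Idle, Crit, Wait}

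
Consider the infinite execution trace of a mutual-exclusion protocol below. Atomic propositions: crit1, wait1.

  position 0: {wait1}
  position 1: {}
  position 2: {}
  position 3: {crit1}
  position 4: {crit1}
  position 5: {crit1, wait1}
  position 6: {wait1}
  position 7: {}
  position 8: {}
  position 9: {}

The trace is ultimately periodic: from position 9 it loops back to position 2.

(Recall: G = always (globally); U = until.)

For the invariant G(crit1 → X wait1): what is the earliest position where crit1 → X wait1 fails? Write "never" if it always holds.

Check crit1 → X wait1 at each position in order: 0 ✓, 1 ✓, 2 ✓.
At position 3 the labels are {crit1} and the next position 4 has {crit1}, so crit1 → X wait1 is false there. This is the first violation.

3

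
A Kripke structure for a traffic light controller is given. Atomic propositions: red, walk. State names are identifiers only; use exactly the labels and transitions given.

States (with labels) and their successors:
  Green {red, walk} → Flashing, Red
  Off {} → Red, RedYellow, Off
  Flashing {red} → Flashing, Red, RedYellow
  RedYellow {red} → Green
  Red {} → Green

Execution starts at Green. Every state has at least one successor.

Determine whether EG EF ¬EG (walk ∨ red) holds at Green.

Satisfied

States satisfying EF ¬EG (walk ∨ red): {Green, Off, Flashing, RedYellow, Red}.
States satisfying EG EF ¬EG (walk ∨ red): {Green, Off, Flashing, RedYellow, Red}.
Green ∈ Sat(EG EF ¬EG (walk ∨ red)).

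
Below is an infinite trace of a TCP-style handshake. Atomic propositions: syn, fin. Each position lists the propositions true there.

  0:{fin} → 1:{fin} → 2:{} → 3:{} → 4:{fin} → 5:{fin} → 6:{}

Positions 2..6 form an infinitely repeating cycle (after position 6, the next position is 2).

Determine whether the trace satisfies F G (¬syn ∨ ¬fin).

G (¬syn ∨ ¬fin) holds at position 0, which is reachable from 0, so F G (¬syn ∨ ¬fin) holds.

Holds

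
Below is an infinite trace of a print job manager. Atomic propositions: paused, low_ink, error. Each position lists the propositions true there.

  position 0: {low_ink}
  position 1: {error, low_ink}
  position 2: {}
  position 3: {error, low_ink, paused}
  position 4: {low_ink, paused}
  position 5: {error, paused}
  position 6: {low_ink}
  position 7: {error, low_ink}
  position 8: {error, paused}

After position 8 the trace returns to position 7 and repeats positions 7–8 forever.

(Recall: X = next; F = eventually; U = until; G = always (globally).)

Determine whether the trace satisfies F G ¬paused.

Does not hold

G ¬paused is false at every position 0..8, so it never becomes true and F G ¬paused fails.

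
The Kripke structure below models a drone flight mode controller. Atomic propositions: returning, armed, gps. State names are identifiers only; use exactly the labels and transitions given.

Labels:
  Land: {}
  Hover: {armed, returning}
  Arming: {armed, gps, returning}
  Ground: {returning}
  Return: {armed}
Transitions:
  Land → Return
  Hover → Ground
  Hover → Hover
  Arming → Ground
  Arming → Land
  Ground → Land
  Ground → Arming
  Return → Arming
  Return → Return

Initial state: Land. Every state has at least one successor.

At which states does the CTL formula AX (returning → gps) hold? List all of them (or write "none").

States satisfying returning → gps: {Land, Arming, Return}.
States satisfying AX (returning → gps): {Land, Ground, Return}.

{Land, Ground, Return}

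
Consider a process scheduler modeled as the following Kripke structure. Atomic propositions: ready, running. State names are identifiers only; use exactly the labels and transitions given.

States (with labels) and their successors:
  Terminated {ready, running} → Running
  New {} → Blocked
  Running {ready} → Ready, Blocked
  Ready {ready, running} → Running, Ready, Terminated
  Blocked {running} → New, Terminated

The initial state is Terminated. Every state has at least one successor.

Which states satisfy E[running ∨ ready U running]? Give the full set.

States satisfying running ∨ ready: {Terminated, Running, Ready, Blocked}.
States satisfying running: {Terminated, Ready, Blocked}.
States satisfying E[running ∨ ready U running]: {Terminated, Running, Ready, Blocked}.

{Terminated, Running, Ready, Blocked}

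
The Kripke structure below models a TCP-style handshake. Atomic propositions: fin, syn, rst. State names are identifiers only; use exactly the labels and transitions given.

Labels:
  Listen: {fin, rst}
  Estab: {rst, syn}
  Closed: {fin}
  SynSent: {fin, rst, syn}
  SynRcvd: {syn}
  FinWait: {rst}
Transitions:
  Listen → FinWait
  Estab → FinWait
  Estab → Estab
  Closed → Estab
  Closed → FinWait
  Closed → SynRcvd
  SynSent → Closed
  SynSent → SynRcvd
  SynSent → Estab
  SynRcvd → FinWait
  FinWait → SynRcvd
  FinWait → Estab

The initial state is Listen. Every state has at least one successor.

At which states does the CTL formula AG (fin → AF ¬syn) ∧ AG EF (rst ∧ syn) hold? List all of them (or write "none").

States satisfying fin → AF ¬syn: {Listen, Estab, Closed, SynRcvd, FinWait}.
States satisfying AG (fin → AF ¬syn): {Listen, Estab, Closed, SynRcvd, FinWait}.
States satisfying EF (rst ∧ syn): {Listen, Estab, Closed, SynSent, SynRcvd, FinWait}.
States satisfying AG EF (rst ∧ syn): {Listen, Estab, Closed, SynSent, SynRcvd, FinWait}.
States satisfying AG (fin → AF ¬syn) ∧ AG EF (rst ∧ syn): {Listen, Estab, Closed, SynRcvd, FinWait}.

{Listen, Estab, Closed, SynRcvd, FinWait}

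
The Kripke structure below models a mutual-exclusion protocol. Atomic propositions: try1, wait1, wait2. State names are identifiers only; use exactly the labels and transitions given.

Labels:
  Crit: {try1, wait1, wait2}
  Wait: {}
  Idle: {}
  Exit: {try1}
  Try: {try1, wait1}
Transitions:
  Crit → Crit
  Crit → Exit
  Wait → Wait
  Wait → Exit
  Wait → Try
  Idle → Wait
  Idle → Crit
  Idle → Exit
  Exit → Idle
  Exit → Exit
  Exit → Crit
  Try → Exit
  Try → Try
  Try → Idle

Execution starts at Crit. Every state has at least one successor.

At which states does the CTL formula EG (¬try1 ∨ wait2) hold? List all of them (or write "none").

States satisfying ¬try1 ∨ wait2: {Crit, Wait, Idle}.
States satisfying EG (¬try1 ∨ wait2): {Crit, Wait, Idle}.

{Crit, Wait, Idle}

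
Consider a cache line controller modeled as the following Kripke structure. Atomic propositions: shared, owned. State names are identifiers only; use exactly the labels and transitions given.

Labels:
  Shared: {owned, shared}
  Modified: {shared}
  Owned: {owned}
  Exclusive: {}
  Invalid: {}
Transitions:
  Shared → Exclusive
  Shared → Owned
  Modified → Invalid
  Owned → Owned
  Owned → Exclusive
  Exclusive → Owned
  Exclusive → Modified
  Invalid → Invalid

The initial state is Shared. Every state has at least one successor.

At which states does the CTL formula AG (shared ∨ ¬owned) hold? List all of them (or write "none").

{Modified, Invalid}

States satisfying shared ∨ ¬owned: {Shared, Modified, Exclusive, Invalid}.
States satisfying AG (shared ∨ ¬owned): {Modified, Invalid}.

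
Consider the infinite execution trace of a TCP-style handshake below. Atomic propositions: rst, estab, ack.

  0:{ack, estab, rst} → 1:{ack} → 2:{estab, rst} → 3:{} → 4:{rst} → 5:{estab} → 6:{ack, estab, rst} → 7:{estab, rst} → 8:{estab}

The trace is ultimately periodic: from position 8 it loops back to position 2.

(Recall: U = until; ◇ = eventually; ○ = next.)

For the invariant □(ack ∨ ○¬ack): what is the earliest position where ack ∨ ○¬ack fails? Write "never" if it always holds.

5

Check ack ∨ ○¬ack at each position in order: 0 ✓, 1 ✓, 2 ✓, 3 ✓, 4 ✓.
At position 5 the labels are {estab} and the next position 6 has {ack, estab, rst}, so ack ∨ ○¬ack is false there. This is the first violation.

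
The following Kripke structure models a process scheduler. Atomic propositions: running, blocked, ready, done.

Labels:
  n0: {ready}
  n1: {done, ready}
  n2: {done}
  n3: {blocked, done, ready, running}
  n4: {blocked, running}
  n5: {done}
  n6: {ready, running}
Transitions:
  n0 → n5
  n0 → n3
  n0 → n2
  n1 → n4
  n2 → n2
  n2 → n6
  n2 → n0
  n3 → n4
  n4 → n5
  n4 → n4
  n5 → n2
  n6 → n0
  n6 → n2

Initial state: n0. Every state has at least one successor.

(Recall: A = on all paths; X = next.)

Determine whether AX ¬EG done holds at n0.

States satisfying ¬EG done: {n0, n1, n3, n4, n6}.
States satisfying AX ¬EG done: {n1, n3}.
n0 ∉ Sat(AX ¬EG done).

Does not hold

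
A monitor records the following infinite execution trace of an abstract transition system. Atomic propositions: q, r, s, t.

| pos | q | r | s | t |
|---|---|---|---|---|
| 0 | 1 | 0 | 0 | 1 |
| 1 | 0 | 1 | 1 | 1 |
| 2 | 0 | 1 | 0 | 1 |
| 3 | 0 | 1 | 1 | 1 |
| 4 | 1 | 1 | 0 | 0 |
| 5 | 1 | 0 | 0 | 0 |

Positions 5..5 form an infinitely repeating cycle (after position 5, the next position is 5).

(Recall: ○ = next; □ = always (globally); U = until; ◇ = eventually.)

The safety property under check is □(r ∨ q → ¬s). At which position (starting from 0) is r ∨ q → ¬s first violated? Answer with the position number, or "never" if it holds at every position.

Check r ∨ q → ¬s at each position in order: 0 ✓.
At position 1 the labels are {r, s, t}, so r ∨ q → ¬s is false there. This is the first violation.

1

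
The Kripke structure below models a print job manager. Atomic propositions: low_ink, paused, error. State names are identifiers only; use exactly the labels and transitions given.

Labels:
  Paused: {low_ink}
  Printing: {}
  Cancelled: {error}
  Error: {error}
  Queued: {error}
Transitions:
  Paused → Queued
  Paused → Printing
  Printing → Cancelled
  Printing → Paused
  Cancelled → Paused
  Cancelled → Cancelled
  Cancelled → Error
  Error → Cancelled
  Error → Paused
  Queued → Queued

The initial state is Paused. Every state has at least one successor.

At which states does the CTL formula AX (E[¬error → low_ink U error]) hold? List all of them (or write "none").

{Printing, Cancelled, Error, Queued}

States satisfying E[¬error → low_ink U error]: {Paused, Cancelled, Error, Queued}.
States satisfying AX (E[¬error → low_ink U error]): {Printing, Cancelled, Error, Queued}.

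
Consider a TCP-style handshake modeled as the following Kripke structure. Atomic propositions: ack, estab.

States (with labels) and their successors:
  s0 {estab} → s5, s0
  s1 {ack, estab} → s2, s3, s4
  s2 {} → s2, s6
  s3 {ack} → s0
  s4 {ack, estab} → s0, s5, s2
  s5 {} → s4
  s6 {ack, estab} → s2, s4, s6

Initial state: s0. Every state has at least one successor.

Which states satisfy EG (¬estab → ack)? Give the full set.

States satisfying ¬estab → ack: {s0, s1, s3, s4, s6}.
States satisfying EG (¬estab → ack): {s0, s1, s3, s4, s6}.

{s0, s1, s3, s4, s6}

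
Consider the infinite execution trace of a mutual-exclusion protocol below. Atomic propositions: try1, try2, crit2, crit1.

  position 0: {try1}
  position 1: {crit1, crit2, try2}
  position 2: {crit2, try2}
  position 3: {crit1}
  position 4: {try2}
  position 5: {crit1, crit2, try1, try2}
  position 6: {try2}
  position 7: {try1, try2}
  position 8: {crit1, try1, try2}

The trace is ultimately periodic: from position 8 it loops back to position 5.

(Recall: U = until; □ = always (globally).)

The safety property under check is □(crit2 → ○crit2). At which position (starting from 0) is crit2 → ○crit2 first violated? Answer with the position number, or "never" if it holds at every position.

Check crit2 → ○crit2 at each position in order: 0 ✓, 1 ✓.
At position 2 the labels are {crit2, try2} and the next position 3 has {crit1}, so crit2 → ○crit2 is false there. This is the first violation.

2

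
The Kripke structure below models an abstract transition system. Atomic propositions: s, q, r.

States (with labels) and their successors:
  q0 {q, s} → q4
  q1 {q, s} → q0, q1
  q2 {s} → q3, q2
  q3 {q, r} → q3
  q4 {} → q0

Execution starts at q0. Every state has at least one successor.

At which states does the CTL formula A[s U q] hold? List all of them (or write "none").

{q0, q1, q3}

States satisfying s: {q0, q1, q2}.
States satisfying q: {q0, q1, q3}.
States satisfying A[s U q]: {q0, q1, q3}.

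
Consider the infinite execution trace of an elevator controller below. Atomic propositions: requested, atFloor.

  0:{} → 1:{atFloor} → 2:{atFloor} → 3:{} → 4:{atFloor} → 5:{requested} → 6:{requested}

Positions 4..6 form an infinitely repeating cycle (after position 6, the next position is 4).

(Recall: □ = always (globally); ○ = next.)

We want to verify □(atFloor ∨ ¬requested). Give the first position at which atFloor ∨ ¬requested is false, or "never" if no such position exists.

Check atFloor ∨ ¬requested at each position in order: 0 ✓, 1 ✓, 2 ✓, 3 ✓, 4 ✓.
At position 5 the labels are {requested}, so atFloor ∨ ¬requested is false there. This is the first violation.

5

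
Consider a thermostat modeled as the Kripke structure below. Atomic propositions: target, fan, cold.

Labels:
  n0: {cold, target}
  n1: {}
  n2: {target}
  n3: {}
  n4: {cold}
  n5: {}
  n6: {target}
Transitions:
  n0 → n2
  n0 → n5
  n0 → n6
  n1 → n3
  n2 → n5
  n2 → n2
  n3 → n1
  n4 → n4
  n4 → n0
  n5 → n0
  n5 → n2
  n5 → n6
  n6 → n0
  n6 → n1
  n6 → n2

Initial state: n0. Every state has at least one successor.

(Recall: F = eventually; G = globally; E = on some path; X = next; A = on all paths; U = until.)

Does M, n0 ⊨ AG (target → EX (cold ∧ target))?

Does not hold

States satisfying target → EX (cold ∧ target): {n1, n3, n4, n5, n6}.
States satisfying AG (target → EX (cold ∧ target)): {n1, n3}.
n0 is reachable from n0 and violates target → EX (cold ∧ target), so AG fails at n0.
n0 ∉ Sat(AG (target → EX (cold ∧ target))).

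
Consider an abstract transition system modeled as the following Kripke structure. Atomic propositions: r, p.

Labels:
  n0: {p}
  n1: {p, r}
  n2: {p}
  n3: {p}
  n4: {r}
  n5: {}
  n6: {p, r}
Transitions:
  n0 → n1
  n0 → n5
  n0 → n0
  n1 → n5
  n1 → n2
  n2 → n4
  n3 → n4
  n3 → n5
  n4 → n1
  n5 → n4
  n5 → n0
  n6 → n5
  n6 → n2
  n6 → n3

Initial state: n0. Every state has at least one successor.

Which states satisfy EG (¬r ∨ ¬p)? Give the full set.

States satisfying ¬r ∨ ¬p: {n0, n2, n3, n4, n5}.
States satisfying EG (¬r ∨ ¬p): {n0, n3, n5}.

{n0, n3, n5}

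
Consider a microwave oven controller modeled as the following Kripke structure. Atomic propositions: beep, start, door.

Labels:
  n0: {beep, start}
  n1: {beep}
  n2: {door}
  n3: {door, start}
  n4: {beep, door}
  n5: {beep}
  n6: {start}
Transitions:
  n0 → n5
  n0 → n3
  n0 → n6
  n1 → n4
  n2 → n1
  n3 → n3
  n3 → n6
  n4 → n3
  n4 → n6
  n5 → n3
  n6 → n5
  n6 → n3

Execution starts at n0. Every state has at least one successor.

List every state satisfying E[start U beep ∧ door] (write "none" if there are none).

States satisfying start: {n0, n3, n6}.
States satisfying beep ∧ door: {n4}.
States satisfying E[start U beep ∧ door]: {n4}.

{n4}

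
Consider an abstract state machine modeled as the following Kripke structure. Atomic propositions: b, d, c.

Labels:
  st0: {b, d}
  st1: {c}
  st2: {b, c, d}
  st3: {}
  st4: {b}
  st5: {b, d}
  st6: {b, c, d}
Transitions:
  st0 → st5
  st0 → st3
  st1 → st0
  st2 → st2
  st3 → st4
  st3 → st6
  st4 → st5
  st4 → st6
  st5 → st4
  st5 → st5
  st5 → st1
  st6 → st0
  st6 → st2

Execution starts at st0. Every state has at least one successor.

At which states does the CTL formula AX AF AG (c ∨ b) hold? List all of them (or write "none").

{st2}

States satisfying AF AG (c ∨ b): {st2}.
States satisfying AX AF AG (c ∨ b): {st2}.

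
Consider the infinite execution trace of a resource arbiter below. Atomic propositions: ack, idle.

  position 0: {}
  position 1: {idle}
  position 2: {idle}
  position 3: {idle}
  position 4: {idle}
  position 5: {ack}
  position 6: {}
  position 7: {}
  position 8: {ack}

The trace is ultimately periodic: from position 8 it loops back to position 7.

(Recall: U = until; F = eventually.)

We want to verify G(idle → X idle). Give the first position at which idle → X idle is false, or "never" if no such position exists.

4

Check idle → X idle at each position in order: 0 ✓, 1 ✓, 2 ✓, 3 ✓.
At position 4 the labels are {idle} and the next position 5 has {ack}, so idle → X idle is false there. This is the first violation.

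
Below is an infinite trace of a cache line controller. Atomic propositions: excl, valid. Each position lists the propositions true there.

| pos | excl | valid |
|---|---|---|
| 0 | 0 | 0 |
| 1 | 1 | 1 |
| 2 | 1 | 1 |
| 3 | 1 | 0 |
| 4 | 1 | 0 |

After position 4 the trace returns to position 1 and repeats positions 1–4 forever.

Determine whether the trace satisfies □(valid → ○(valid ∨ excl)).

Holds

valid → ○(valid ∨ excl) holds at every position 0..4, and those are all positions ever visited, so □(valid → ○(valid ∨ excl)) holds.
Positions where valid holds: 1, 2.
Check ○(valid ∨ excl) at each: 1→ok, 2→ok.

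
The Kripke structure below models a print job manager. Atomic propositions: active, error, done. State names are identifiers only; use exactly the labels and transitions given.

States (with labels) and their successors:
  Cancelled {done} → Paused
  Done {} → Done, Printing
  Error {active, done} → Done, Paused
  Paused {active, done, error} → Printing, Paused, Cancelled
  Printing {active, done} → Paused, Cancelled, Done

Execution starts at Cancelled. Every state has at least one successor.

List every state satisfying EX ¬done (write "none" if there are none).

States satisfying ¬done: {Done}.
States satisfying EX ¬done: {Done, Error, Printing}.

{Done, Error, Printing}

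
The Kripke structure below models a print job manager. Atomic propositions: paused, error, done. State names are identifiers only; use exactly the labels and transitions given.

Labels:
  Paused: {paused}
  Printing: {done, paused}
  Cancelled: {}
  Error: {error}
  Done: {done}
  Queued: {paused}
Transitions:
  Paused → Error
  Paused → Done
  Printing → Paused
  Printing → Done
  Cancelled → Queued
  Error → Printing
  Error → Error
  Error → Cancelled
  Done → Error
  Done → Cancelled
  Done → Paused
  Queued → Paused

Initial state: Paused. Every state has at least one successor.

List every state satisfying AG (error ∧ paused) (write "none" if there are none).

States satisfying error ∧ paused: ∅.
States satisfying AG (error ∧ paused): ∅.

none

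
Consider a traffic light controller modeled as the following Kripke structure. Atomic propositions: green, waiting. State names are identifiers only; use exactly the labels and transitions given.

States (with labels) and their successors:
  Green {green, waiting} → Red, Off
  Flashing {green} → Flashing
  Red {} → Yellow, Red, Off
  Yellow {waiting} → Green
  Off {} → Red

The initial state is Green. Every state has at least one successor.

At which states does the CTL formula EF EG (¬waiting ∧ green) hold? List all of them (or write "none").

States satisfying EG (¬waiting ∧ green): {Flashing}.
States satisfying EF EG (¬waiting ∧ green): {Flashing}.

{Flashing}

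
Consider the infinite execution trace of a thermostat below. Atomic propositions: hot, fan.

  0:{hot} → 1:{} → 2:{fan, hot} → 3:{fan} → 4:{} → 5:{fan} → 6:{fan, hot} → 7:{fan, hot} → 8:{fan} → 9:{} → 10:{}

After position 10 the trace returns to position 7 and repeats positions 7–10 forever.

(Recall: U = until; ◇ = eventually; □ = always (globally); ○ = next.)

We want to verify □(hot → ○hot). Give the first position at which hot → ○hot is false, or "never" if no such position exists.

0

At position 0 the labels are {hot} and the next position 1 has {}, so hot → ○hot is false there. This is the first violation.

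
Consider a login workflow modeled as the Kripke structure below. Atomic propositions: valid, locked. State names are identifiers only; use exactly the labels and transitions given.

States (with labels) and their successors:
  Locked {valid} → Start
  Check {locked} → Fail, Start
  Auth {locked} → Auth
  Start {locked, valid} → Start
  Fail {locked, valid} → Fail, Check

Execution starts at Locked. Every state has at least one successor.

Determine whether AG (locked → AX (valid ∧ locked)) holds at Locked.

Holds

States satisfying locked → AX (valid ∧ locked): {Locked, Check, Start}.
States satisfying AG (locked → AX (valid ∧ locked)): {Locked, Start}.
Every state reachable from Locked satisfies locked → AX (valid ∧ locked).
Locked ∈ Sat(AG (locked → AX (valid ∧ locked))).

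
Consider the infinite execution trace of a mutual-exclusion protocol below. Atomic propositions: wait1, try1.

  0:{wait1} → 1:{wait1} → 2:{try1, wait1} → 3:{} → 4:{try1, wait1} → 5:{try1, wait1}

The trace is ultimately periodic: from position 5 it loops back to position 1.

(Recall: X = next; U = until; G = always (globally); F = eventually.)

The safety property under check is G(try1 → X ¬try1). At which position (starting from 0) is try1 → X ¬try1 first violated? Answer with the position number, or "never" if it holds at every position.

4

Check try1 → X ¬try1 at each position in order: 0 ✓, 1 ✓, 2 ✓, 3 ✓.
At position 4 the labels are {try1, wait1} and the next position 5 has {try1, wait1}, so try1 → X ¬try1 is false there. This is the first violation.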